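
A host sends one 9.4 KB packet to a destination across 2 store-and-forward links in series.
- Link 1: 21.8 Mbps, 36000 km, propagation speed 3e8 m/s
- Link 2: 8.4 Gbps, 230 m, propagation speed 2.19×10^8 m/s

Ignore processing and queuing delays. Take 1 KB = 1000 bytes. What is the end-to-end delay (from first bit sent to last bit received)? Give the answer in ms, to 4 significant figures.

123.5 ms

L = 75200 bits.
Transmission delays (L/R per hop): 3.44954, 0.00895238 ms; sum = 3.45849 ms.
Propagation delays (d/s per hop): 120, 0.00105023 ms; sum = 120.001 ms.
End-to-end = 123.5 ms.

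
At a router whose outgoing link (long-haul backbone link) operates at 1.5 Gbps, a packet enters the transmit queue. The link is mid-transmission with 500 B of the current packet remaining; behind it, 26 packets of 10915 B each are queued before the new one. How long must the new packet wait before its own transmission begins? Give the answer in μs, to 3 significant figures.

1520 μs

Each queued packet: L/R = 87320/1500000000 = 58.2133 μs.
26 queued → 1513.55 μs.
Plus remaining 4000 bits of current packet: 2.66667 μs.
Queuing delay = 1520 μs.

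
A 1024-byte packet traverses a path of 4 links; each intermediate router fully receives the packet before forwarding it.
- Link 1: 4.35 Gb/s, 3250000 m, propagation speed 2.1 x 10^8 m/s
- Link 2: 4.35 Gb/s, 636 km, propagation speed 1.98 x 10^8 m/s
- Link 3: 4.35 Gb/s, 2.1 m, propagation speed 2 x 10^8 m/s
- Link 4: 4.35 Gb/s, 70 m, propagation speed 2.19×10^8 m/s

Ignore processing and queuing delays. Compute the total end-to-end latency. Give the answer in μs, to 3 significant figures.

18700 μs

L = 1024 × 8 = 8192 bits.
Transmission delay per hop = L/R = 8192/4350000000 = 1.88322 μs; 4 hops → 7.53287 μs.
Propagation delays (d/s per hop): 15476.2, 3212.12, 0.0105, 0.319635 μs; sum = 18688.6 μs.
End-to-end = 18700 μs.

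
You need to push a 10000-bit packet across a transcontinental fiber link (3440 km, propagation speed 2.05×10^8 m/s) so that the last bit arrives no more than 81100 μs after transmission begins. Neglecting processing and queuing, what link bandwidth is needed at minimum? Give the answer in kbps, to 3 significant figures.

155 kbps

Propagation delay = 3440000 / 2.05e+08 = 16780.5 μs.
Transmission budget = 81100 − 16780.5 = 64319.5 μs.
R ≥ L / t_tx = 10000 bits / 0.0643195 s = 155 kbps.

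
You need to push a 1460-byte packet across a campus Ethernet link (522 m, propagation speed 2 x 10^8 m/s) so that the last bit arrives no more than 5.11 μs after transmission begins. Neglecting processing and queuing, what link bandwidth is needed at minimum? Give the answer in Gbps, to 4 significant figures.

4.672 Gbps

L = 11680 bits.
Propagation delay = 522 / 200000000 = 2.61 μs.
Transmission budget = 5.11 − 2.61 = 2.5 μs.
R ≥ L / t_tx = 11680 bits / 2.5e-06 s = 4.672 Gbps.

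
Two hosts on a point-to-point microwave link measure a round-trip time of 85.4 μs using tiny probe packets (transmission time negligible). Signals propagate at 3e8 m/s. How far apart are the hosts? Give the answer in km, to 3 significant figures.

12.8 km

One-way propagation = RTT/2 = 42.7 μs.
d = s × t = 300000000 × 4.27e-05 = 12.8 km.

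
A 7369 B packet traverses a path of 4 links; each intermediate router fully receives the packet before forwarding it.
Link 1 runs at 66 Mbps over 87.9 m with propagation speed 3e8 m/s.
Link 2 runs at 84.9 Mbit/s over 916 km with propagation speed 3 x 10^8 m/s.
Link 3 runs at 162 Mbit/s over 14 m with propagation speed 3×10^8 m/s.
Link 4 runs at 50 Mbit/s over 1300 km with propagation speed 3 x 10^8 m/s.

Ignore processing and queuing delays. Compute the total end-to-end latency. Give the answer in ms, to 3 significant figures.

10.5 ms

L = 7369 × 8 = 58952 bits.
Transmission delays (L/R per hop): 0.893212, 0.69437, 0.363901, 1.17904 ms; sum = 3.13052 ms.
Propagation delays (d/s per hop): 0.000293, 3.05333, 4.66667e-05, 4.33333 ms; sum = 7.38701 ms.
End-to-end = 10.5 ms.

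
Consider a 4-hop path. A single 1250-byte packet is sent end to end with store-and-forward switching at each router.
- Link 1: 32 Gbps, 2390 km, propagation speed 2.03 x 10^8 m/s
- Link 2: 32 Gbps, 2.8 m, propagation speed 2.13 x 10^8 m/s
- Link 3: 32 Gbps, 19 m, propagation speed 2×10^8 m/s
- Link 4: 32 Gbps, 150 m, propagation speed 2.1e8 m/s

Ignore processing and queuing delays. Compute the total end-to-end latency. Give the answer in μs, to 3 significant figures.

11800 μs

L = 1250 × 8 = 10000 bits.
Transmission delay per hop = L/R = 10000/32000000000 = 0.3125 μs; 4 hops → 1.25 μs.
Propagation delays (d/s per hop): 11773.4, 0.0131455, 0.095, 0.714286 μs; sum = 11774.2 μs.
End-to-end = 11800 μs.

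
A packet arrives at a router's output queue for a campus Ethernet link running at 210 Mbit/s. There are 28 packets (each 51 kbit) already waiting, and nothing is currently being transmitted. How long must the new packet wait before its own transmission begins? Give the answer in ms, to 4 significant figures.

6.800 ms

Each queued packet: L/R = 51000/210000000 = 0.242857 ms.
28 queued → 6.8 ms.
Queuing delay = 6.800 ms.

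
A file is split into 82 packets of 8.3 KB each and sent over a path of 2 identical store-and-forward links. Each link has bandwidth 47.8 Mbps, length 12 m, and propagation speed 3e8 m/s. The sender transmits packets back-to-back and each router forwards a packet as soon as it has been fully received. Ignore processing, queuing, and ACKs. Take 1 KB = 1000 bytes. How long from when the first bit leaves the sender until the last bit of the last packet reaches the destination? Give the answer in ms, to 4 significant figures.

Per-hop transmission t_tx = L/R = 66400/47800000 = 1.38912 ms.
Per-hop propagation t_prop = 12/300000000 = 4e-05 ms.
Pipeline fill: first packet needs 2·t_tx to clear all hops; remaining 81 packets each add one t_tx.
Total = (2+82-1)·t_tx + 2·t_prop = 83·1.38912 + 2·4e-05 = 115.3 ms.

115.3 ms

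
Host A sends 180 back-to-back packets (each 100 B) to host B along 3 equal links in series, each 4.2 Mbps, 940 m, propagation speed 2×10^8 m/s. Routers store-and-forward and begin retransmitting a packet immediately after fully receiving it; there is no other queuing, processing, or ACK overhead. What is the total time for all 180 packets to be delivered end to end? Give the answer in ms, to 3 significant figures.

Per-hop transmission t_tx = L/R = 800/4200000 = 0.190476 ms.
Per-hop propagation t_prop = 940/200000000 = 0.0047 ms.
Pipeline fill: first packet needs 3·t_tx to clear all hops; remaining 179 packets each add one t_tx.
Total = (3+180-1)·t_tx + 3·t_prop = 182·0.190476 + 3·0.0047 = 34.7 ms.

34.7 ms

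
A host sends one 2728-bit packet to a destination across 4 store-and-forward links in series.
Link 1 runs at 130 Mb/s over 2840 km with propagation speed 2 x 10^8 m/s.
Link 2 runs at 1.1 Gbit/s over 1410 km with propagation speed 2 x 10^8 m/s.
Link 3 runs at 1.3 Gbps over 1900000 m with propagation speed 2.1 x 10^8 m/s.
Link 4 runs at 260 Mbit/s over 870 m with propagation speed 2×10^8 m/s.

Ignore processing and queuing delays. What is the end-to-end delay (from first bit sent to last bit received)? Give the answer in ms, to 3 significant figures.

30.3 ms

Transmission delays (L/R per hop): 0.0209846, 0.00248, 0.00209846, 0.0104923 ms; sum = 0.0360554 ms.
Propagation delays (d/s per hop): 14.2, 7.05, 9.04762, 0.00435 ms; sum = 30.302 ms.
End-to-end = 30.3 ms.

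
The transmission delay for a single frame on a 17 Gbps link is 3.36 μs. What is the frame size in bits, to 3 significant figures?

L = R × t_tx = 17000000000 b/s × 3.36e-06 s = 57120 bits.

57100 bits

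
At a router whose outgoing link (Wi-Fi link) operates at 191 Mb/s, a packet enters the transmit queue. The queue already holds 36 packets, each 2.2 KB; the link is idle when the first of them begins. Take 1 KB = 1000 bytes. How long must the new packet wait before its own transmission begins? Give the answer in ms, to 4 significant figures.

3.317 ms

Each queued packet: L/R = 17600/191000000 = 0.0921466 ms.
36 queued → 3.31728 ms.
Queuing delay = 3.317 ms.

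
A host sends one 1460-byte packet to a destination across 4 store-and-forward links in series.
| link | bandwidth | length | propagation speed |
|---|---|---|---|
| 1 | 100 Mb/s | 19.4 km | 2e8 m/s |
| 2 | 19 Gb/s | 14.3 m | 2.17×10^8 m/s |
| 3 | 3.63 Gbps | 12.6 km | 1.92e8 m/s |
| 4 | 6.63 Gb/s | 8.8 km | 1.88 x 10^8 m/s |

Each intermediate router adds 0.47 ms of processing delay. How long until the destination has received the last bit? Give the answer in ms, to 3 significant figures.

1.74 ms

L = 1460 × 8 = 11680 bits.
Transmission delays (L/R per hop): 0.1168, 0.000614737, 0.00321763, 0.00176169 ms; sum = 0.122394 ms.
Propagation delays (d/s per hop): 0.097, 6.58986e-05, 0.065625, 0.0468085 ms; sum = 0.209499 ms.
Processing at 3 router(s): 3 × 0.47 ms = 1.41 ms.
End-to-end = 1.74 ms.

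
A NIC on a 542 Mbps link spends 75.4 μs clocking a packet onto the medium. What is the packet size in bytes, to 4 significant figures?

5108 bytes

L = R × t_tx = 542000000 b/s × 7.54e-05 s = 40866.8 bits.
In bytes: 40866.8 / 8 = 5108 bytes.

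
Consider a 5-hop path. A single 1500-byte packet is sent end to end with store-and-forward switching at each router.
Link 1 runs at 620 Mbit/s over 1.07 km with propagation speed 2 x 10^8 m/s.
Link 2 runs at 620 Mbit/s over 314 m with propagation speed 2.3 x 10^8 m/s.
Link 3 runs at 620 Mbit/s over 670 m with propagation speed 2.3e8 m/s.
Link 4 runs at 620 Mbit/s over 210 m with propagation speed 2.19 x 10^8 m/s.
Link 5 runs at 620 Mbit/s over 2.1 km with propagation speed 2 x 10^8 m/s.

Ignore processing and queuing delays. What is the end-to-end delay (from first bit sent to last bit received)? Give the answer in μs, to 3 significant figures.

L = 1500 × 8 = 12000 bits.
Transmission delay per hop = L/R = 12000/620000000 = 19.3548 μs; 5 hops → 96.7742 μs.
Propagation delays (d/s per hop): 5.35, 1.36522, 2.91304, 0.958904, 10.5 μs; sum = 21.0872 μs.
End-to-end = 118 μs.

118 μs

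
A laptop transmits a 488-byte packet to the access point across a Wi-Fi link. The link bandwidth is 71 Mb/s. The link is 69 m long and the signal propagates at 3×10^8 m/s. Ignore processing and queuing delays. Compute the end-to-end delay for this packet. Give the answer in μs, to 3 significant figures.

L = 488 × 8 = 3904 bits.
Transmission delay = L/R = 3904 / 71000000 = 54.9859 μs.
Propagation delay = d/s = 69 m / 300000000 m/s = 0.23 μs.
Total = 55.2 μs.

55.2 μs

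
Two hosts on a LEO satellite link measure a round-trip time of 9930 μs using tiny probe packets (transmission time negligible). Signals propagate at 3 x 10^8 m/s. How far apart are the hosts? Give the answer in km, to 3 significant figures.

One-way propagation = RTT/2 = 4965 μs.
d = s × t = 300000000 × 0.004965 = 1490 km.

1490 km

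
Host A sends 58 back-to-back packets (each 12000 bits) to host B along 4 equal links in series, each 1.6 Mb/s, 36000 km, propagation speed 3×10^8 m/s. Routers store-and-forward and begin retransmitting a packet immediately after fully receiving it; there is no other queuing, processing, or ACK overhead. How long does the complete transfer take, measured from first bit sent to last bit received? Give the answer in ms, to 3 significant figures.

938 ms

Per-hop transmission t_tx = L/R = 12000/1600000 = 7.5 ms.
Per-hop propagation t_prop = 36000000/300000000 = 120 ms.
Pipeline fill: first packet needs 4·t_tx to clear all hops; remaining 57 packets each add one t_tx.
Total = (4+58-1)·t_tx + 4·t_prop = 61·7.5 + 4·120 = 938 ms.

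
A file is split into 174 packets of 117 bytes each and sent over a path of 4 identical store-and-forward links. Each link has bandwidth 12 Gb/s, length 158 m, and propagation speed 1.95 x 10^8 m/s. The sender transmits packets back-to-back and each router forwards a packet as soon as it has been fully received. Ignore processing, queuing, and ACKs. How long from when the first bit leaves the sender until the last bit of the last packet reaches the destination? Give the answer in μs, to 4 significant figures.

17.05 μs

Per-hop transmission t_tx = L/R = 936/12000000000 = 0.078 μs.
Per-hop propagation t_prop = 158/195000000 = 0.810256 μs.
Pipeline fill: first packet needs 4·t_tx to clear all hops; remaining 173 packets each add one t_tx.
Total = (4+174-1)·t_tx + 4·t_prop = 177·0.078 + 4·0.810256 = 17.05 μs.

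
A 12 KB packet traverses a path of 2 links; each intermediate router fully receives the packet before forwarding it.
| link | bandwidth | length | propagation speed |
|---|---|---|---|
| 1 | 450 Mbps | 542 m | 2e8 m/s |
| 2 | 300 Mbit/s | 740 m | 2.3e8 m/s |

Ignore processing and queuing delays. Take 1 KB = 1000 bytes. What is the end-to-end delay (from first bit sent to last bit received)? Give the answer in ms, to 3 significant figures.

0.539 ms

L = 96000 bits.
Transmission delays (L/R per hop): 0.213333, 0.32 ms; sum = 0.533333 ms.
Propagation delays (d/s per hop): 0.00271, 0.00321739 ms; sum = 0.00592739 ms.
End-to-end = 0.539 ms.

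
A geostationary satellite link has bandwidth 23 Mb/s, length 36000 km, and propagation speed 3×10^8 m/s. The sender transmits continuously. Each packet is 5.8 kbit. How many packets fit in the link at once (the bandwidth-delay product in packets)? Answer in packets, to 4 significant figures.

475.9 packets

Propagation delay = 36000000 / 300000000 = 0.12 s.
BDP = R × t_prop = 23000000 × 0.12 = 2760000 bits.
In packets of 5800 bits: 475.9 packets.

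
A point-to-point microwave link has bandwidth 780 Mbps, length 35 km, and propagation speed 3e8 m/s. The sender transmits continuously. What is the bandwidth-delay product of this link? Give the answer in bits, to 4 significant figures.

Propagation delay = 35000 / 300000000 = 0.000116667 s.
BDP = R × t_prop = 780000000 × 0.000116667 = 91000 bits.

91000 bits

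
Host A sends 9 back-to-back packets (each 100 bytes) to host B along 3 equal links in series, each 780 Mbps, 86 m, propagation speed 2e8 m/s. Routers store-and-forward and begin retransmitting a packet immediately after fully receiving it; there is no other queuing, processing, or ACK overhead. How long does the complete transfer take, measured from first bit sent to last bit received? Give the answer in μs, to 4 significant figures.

Per-hop transmission t_tx = L/R = 800/780000000 = 1.02564 μs.
Per-hop propagation t_prop = 86/200000000 = 0.43 μs.
Pipeline fill: first packet needs 3·t_tx to clear all hops; remaining 8 packets each add one t_tx.
Total = (3+9-1)·t_tx + 3·t_prop = 11·1.02564 + 3·0.43 = 12.57 μs.

12.57 μs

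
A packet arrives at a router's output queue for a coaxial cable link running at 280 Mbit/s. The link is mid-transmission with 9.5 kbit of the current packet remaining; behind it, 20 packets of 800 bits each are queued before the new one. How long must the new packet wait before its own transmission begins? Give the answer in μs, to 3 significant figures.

Each queued packet: L/R = 800/280000000 = 2.85714 μs.
20 queued → 57.1429 μs.
Plus remaining 9500 bits of current packet: 33.9286 μs.
Queuing delay = 91.1 μs.

91.1 μs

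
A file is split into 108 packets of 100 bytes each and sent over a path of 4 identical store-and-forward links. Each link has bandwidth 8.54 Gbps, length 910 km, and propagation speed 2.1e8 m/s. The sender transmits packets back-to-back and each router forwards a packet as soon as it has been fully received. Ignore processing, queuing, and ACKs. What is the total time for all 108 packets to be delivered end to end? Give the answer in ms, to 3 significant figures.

Per-hop transmission t_tx = L/R = 800/8.54e+09 = 9.36768e-05 ms.
Per-hop propagation t_prop = 910000/210000000 = 4.33333 ms.
Pipeline fill: first packet needs 4·t_tx to clear all hops; remaining 107 packets each add one t_tx.
Total = (4+108-1)·t_tx + 4·t_prop = 111·9.36768e-05 + 4·4.33333 = 17.3 ms.

17.3 ms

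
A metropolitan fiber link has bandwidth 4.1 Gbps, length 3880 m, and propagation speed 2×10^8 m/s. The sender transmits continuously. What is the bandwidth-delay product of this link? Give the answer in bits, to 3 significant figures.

79500 bits

Propagation delay = 3880 / 200000000 = 1.94e-05 s.
BDP = R × t_prop = 4.1e+09 × 1.94e-05 = 79540 bits.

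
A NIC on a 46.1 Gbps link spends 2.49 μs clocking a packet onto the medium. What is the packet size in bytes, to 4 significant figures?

14350 bytes

L = R × t_tx = 46100000000 b/s × 2.49e-06 s = 114789 bits.
In bytes: 114789 / 8 = 14350 bytes.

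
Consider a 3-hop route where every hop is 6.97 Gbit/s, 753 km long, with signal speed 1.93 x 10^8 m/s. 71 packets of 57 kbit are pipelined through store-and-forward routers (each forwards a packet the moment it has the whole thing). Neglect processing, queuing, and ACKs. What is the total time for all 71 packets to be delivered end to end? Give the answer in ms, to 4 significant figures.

Per-hop transmission t_tx = L/R = 57000/6970000000 = 0.00817791 ms.
Per-hop propagation t_prop = 753000/193000000 = 3.90155 ms.
Pipeline fill: first packet needs 3·t_tx to clear all hops; remaining 70 packets each add one t_tx.
Total = (3+71-1)·t_tx + 3·t_prop = 73·0.00817791 + 3·3.90155 = 12.30 ms.

12.30 ms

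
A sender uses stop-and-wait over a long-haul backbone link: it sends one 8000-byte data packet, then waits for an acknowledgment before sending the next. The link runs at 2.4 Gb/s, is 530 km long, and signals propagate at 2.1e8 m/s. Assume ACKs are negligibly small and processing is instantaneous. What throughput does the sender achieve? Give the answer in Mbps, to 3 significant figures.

12.6 Mbps

t_tx = L/R = 64000/2400000000 = 2.66667e-05 s.
t_prop = 530000/210000000 = 0.00252381 s; RTT = 0.00504762 s.
Cycle = t_tx + RTT = 0.00507429 s.
Throughput = L / cycle = 64000 / 0.00507429 = 12.6 Mbps.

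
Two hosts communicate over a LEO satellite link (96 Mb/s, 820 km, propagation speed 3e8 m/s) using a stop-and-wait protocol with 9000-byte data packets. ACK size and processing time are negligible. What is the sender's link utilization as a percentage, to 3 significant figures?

12.1 %

t_tx = L/R = 72000/96000000 = 0.00075 s.
t_prop = 820000/300000000 = 0.00273333 s; RTT = 0.00546667 s.
Cycle = t_tx + RTT = 0.00621667 s.
Utilization = t_tx / cycle = 0.00075/0.00621667 = 12.1 %.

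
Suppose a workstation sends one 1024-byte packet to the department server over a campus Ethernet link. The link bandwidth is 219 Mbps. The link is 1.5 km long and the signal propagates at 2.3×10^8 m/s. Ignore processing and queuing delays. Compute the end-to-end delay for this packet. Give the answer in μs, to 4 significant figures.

43.93 μs

L = 1024 × 8 = 8192 bits.
Transmission delay = L/R = 8192 / 219000000 = 37.4064 μs.
Propagation delay = d/s = 1500 m / 2.3e+08 m/s = 6.52174 μs.
Total = 43.93 μs.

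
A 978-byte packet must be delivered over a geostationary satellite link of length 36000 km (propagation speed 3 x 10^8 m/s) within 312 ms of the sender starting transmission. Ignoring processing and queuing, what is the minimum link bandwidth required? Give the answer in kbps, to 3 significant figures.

40.8 kbps

L = 7824 bits.
Propagation delay = 36000000 / 300000000 = 120 ms.
Transmission budget = 312 − 120 = 192 ms.
R ≥ L / t_tx = 7824 bits / 0.192 s = 40.8 kbps.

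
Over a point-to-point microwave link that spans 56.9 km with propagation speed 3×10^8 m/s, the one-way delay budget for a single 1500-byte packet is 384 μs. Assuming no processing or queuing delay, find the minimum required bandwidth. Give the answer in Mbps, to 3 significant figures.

L = 12000 bits.
Propagation delay = 56900 / 300000000 = 189.667 μs.
Transmission budget = 384 − 189.667 = 194.333 μs.
R ≥ L / t_tx = 12000 bits / 0.000194333 s = 61.7 Mbps.

61.7 Mbps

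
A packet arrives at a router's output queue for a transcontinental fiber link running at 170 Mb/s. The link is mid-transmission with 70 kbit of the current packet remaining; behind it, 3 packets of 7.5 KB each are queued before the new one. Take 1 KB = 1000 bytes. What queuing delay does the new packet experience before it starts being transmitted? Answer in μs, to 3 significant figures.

Each queued packet: L/R = 60000/170000000 = 352.941 μs.
3 queued → 1058.82 μs.
Plus remaining 70000 bits of current packet: 411.765 μs.
Queuing delay = 1470 μs.

1470 μs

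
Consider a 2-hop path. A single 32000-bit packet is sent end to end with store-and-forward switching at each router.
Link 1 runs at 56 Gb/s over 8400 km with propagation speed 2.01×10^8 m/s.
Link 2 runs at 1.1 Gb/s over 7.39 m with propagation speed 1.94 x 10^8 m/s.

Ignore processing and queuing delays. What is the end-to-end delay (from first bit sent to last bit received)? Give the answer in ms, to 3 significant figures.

41.8 ms

Transmission delays (L/R per hop): 0.000571429, 0.0290909 ms; sum = 0.0296623 ms.
Propagation delays (d/s per hop): 41.791, 3.80928e-05 ms; sum = 41.7911 ms.
End-to-end = 41.8 ms.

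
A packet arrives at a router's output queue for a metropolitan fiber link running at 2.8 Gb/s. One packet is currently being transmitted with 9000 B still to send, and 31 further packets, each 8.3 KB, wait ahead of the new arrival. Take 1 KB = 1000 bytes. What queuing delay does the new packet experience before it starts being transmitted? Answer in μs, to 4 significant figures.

Each queued packet: L/R = 66400/2800000000 = 23.7143 μs.
31 queued → 735.143 μs.
Plus remaining 72000 bits of current packet: 25.7143 μs.
Queuing delay = 760.9 μs.

760.9 μs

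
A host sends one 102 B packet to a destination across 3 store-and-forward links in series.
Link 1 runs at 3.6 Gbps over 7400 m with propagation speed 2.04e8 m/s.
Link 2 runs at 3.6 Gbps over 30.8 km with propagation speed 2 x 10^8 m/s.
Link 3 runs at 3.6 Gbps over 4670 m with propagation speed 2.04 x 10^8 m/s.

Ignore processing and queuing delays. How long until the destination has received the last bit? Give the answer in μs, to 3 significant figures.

214 μs

L = 102 × 8 = 816 bits.
Transmission delay per hop = L/R = 816/3600000000 = 0.226667 μs; 3 hops → 0.68 μs.
Propagation delays (d/s per hop): 36.2745, 154, 22.8922 μs; sum = 213.167 μs.
End-to-end = 214 μs.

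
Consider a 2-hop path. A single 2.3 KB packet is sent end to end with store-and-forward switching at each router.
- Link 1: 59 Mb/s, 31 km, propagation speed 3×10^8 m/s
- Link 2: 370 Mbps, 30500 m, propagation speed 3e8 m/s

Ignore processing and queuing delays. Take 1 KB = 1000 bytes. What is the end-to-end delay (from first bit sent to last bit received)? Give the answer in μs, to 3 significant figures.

567 μs

L = 18400 bits.
Transmission delays (L/R per hop): 311.864, 49.7297 μs; sum = 361.594 μs.
Propagation delays (d/s per hop): 103.333, 101.667 μs; sum = 205 μs.
End-to-end = 567 μs.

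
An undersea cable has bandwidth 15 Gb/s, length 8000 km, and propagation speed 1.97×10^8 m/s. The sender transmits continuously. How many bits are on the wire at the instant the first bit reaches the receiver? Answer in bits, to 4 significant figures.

609100000 bits

Propagation delay = 8000000 / 197000000 = 0.0406091 s.
BDP = R × t_prop = 15000000000 × 0.0406091 = 609137000 bits.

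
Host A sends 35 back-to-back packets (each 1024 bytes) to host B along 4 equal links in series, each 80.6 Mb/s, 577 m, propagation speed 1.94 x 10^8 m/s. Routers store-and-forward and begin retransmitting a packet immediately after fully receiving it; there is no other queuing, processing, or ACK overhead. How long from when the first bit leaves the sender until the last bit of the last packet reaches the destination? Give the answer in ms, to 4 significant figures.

3.874 ms

Per-hop transmission t_tx = L/R = 8192/80600000 = 0.101638 ms.
Per-hop propagation t_prop = 577/194000000 = 0.00297423 ms.
Pipeline fill: first packet needs 4·t_tx to clear all hops; remaining 34 packets each add one t_tx.
Total = (4+35-1)·t_tx + 4·t_prop = 38·0.101638 + 4·0.00297423 = 3.874 ms.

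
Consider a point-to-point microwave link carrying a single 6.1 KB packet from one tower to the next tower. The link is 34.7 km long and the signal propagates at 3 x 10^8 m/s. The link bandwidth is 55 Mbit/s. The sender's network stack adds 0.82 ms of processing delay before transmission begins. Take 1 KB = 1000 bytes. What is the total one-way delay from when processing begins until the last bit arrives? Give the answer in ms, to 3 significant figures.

1.82 ms

L = 48800 bits.
Transmission delay = L/R = 48800 / 55000000 = 0.887273 ms.
Propagation delay = d/s = 34700 m / 300000000 m/s = 0.115667 ms.
Plus processing delay 0.82 ms = 0.82 ms.
Total = 1.82 ms.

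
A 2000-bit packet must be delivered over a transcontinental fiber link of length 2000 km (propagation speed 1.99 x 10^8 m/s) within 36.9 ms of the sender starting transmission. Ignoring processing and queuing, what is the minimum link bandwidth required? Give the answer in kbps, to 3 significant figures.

Propagation delay = 2000000 / 199000000 = 10.0503 ms.
Transmission budget = 36.9 − 10.0503 = 26.8497 ms.
R ≥ L / t_tx = 2000 bits / 0.0268497 s = 74.5 kbps.

74.5 kbps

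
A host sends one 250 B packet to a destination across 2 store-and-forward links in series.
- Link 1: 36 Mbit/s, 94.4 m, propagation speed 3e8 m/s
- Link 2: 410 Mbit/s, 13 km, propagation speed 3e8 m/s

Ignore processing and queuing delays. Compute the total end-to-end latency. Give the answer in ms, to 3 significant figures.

0.104 ms

L = 250 × 8 = 2000 bits.
Transmission delays (L/R per hop): 0.0555556, 0.00487805 ms; sum = 0.0604336 ms.
Propagation delays (d/s per hop): 0.000314667, 0.0433333 ms; sum = 0.043648 ms.
End-to-end = 0.104 ms.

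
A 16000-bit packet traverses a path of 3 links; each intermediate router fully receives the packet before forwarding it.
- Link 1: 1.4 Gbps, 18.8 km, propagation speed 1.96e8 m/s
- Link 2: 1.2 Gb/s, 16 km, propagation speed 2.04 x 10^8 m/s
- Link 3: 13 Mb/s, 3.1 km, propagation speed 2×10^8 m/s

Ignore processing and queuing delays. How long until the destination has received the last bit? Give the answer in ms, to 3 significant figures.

Transmission delays (L/R per hop): 0.0114286, 0.0133333, 1.23077 ms; sum = 1.25553 ms.
Propagation delays (d/s per hop): 0.0959184, 0.0784314, 0.0155 ms; sum = 0.18985 ms.
End-to-end = 1.45 ms.

1.45 ms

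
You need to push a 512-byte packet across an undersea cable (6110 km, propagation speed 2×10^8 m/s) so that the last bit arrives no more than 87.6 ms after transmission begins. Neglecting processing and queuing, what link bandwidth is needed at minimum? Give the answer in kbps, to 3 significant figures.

71.8 kbps

L = 4096 bits.
Propagation delay = 6110000 / 200000000 = 30.55 ms.
Transmission budget = 87.6 − 30.55 = 57.05 ms.
R ≥ L / t_tx = 4096 bits / 0.05705 s = 71.8 kbps.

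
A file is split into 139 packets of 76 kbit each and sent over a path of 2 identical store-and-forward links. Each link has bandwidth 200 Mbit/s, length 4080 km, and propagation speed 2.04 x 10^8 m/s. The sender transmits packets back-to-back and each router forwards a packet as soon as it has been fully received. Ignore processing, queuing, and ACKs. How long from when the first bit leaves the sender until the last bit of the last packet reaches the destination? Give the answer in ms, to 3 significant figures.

Per-hop transmission t_tx = L/R = 76000/200000000 = 0.38 ms.
Per-hop propagation t_prop = 4080000/204000000 = 20 ms.
Pipeline fill: first packet needs 2·t_tx to clear all hops; remaining 138 packets each add one t_tx.
Total = (2+139-1)·t_tx + 2·t_prop = 140·0.38 + 2·20 = 93.2 ms.

93.2 ms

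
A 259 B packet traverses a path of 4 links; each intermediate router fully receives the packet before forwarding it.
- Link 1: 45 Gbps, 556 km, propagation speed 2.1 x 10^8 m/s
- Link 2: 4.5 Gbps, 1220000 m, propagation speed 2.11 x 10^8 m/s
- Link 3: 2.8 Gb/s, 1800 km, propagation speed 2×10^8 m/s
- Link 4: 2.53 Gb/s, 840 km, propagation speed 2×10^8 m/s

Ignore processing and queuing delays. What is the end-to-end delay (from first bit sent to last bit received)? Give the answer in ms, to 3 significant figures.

21.6 ms

L = 259 × 8 = 2072 bits.
Transmission delays (L/R per hop): 4.60444e-05, 0.000460444, 0.00074, 0.000818972 ms; sum = 0.00206546 ms.
Propagation delays (d/s per hop): 2.64762, 5.78199, 9, 4.2 ms; sum = 21.6296 ms.
End-to-end = 21.6 ms.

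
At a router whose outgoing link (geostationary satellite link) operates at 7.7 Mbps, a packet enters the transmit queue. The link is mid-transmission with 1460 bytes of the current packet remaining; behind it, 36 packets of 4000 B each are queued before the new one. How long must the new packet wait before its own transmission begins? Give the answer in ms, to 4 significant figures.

Each queued packet: L/R = 32000/7700000 = 4.15584 ms.
36 queued → 149.61 ms.
Plus remaining 11680 bits of current packet: 1.51688 ms.
Queuing delay = 151.1 ms.

151.1 ms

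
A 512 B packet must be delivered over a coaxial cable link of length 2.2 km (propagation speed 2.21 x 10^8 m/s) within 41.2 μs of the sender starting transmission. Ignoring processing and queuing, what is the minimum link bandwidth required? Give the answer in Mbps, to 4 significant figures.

131.1 Mbps

L = 4096 bits.
Propagation delay = 2200 / 221000000 = 9.95475 μs.
Transmission budget = 41.2 − 9.95475 = 31.2452 μs.
R ≥ L / t_tx = 4096 bits / 3.12452e-05 s = 131.1 Mbps.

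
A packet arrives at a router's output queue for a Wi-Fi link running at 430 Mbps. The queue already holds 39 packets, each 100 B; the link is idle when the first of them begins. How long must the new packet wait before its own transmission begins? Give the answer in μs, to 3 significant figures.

Each queued packet: L/R = 800/430000000 = 1.86047 μs.
39 queued → 72.5581 μs.
Queuing delay = 72.6 μs.

72.6 μs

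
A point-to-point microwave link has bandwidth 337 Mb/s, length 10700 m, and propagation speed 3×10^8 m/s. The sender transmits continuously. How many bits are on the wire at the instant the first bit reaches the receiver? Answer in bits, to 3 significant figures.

Propagation delay = 10700 / 300000000 = 3.56667e-05 s.
BDP = R × t_prop = 337000000 × 3.56667e-05 = 12019.7 bits.

12000 bits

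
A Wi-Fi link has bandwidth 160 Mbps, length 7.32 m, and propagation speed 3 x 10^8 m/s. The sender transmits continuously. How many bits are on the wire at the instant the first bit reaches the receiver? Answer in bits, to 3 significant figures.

3.90 bits

Propagation delay = 7.32 / 300000000 = 2.44e-08 s.
BDP = R × t_prop = 160000000 × 2.44e-08 = 3.904 bits.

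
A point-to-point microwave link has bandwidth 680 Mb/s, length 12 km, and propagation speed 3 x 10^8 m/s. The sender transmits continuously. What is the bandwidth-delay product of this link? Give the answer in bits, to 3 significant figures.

27200 bits

Propagation delay = 12000 / 300000000 = 4e-05 s.
BDP = R × t_prop = 680000000 × 4e-05 = 27200 bits.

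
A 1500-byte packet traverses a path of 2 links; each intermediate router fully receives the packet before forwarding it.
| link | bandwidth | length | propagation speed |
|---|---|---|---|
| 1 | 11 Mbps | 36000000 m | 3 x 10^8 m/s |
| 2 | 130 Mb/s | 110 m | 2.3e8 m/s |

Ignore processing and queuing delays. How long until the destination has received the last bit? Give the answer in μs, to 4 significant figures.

121200 μs

L = 1500 × 8 = 12000 bits.
Transmission delays (L/R per hop): 1090.91, 92.3077 μs; sum = 1183.22 μs.
Propagation delays (d/s per hop): 120000, 0.478261 μs; sum = 120000 μs.
End-to-end = 121200 μs.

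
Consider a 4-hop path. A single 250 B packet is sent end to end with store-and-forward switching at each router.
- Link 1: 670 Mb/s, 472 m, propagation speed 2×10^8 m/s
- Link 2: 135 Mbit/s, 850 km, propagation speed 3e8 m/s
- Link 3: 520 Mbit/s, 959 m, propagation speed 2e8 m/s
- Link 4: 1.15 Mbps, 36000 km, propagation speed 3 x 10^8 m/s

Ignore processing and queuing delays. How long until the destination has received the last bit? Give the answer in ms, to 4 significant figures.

L = 250 × 8 = 2000 bits.
Transmission delays (L/R per hop): 0.00298507, 0.0148148, 0.00384615, 1.73913 ms; sum = 1.76078 ms.
Propagation delays (d/s per hop): 0.00236, 2.83333, 0.004795, 120 ms; sum = 122.84 ms.
End-to-end = 124.6 ms.

124.6 ms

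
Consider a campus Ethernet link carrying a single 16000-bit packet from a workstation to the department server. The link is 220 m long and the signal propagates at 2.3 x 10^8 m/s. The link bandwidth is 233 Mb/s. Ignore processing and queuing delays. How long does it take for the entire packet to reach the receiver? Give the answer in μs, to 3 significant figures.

69.6 μs

Transmission delay = L/R = 16000 / 233000000 = 68.6695 μs.
Propagation delay = d/s = 220 m / 2.3e+08 m/s = 0.956522 μs.
Total = 69.6 μs.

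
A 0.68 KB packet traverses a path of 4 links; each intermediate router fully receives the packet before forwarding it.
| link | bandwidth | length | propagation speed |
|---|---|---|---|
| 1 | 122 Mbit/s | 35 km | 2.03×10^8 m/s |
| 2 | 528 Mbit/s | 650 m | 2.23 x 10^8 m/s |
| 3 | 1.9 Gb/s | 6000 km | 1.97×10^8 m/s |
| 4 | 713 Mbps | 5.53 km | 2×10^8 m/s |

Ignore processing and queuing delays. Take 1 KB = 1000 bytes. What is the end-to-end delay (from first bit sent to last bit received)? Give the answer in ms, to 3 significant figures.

30.7 ms

L = 5440 bits.
Transmission delays (L/R per hop): 0.0445902, 0.010303, 0.00286316, 0.00762973 ms; sum = 0.0653861 ms.
Propagation delays (d/s per hop): 0.172414, 0.0029148, 30.4569, 0.02765 ms; sum = 30.6598 ms.
End-to-end = 30.7 ms.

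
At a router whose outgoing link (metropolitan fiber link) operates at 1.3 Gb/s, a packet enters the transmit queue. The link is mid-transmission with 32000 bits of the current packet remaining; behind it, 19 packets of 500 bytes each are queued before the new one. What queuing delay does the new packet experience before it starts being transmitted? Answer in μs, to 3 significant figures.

Each queued packet: L/R = 4000/1300000000 = 3.07692 μs.
19 queued → 58.4615 μs.
Plus remaining 32000 bits of current packet: 24.6154 μs.
Queuing delay = 83.1 μs.

83.1 μs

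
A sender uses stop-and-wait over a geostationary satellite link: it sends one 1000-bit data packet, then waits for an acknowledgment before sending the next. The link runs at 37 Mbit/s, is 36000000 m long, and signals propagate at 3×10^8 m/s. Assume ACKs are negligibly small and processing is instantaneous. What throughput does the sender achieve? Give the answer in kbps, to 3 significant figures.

4.17 kbps

t_tx = L/R = 1000/37000000 = 2.7027e-05 s.
t_prop = 36000000/300000000 = 0.12 s; RTT = 0.24 s.
Cycle = t_tx + RTT = 0.240027 s.
Throughput = L / cycle = 1000 / 0.240027 = 4.17 kbps.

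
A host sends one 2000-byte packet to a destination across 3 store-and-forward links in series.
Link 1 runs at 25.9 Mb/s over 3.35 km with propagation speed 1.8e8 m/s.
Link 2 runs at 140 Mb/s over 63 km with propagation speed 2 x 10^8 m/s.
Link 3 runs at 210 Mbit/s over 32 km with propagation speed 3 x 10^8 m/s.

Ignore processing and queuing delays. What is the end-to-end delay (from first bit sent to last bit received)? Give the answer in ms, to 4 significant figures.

L = 2000 × 8 = 16000 bits.
Transmission delays (L/R per hop): 0.617761, 0.114286, 0.0761905 ms; sum = 0.808237 ms.
Propagation delays (d/s per hop): 0.0186111, 0.315, 0.106667 ms; sum = 0.440278 ms.
End-to-end = 1.249 ms.

1.249 ms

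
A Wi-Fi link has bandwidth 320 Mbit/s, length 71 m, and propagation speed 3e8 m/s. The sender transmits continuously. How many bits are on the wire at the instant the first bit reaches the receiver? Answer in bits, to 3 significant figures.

Propagation delay = 71 / 300000000 = 2.36667e-07 s.
BDP = R × t_prop = 320000000 × 2.36667e-07 = 75.7333 bits.

75.7 bits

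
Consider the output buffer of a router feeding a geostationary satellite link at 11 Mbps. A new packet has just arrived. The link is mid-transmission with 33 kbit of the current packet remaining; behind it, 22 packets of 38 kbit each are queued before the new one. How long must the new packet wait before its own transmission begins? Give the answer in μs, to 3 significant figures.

79000 μs

Each queued packet: L/R = 38000/11000000 = 3454.55 μs.
22 queued → 76000 μs.
Plus remaining 33000 bits of current packet: 3000 μs.
Queuing delay = 79000 μs.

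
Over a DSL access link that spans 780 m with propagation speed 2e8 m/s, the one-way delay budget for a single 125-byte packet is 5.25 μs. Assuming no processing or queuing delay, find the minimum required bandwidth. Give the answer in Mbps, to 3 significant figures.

741 Mbps

L = 1000 bits.
Propagation delay = 780 / 200000000 = 3.9 μs.
Transmission budget = 5.25 − 3.9 = 1.35 μs.
R ≥ L / t_tx = 1000 bits / 1.35e-06 s = 741 Mbps.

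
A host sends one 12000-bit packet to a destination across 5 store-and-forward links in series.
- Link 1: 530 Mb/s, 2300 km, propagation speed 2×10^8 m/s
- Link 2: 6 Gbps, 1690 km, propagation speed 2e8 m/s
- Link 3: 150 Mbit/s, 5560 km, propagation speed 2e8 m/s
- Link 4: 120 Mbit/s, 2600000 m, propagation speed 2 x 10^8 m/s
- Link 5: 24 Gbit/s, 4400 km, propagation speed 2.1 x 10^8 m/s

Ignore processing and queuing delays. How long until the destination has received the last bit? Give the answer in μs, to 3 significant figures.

Transmission delays (L/R per hop): 22.6415, 2, 80, 100, 0.5 μs; sum = 205.142 μs.
Propagation delays (d/s per hop): 11500, 8450, 27800, 13000, 20952.4 μs; sum = 81702.4 μs.
End-to-end = 81900 μs.

81900 μs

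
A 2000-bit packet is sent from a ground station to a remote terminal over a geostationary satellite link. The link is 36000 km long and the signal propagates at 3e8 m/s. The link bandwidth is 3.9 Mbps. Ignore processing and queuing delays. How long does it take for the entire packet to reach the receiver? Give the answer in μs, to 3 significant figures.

Transmission delay = L/R = 2000 / 3900000 = 512.821 μs.
Propagation delay = d/s = 36000000 m / 300000000 m/s = 120000 μs.
Total = 121000 μs.

121000 μs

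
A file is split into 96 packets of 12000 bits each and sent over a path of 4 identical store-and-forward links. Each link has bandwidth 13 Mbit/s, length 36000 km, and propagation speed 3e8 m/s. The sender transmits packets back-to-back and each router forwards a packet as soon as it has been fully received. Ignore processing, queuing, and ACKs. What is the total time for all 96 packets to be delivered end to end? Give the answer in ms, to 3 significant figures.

571 ms

Per-hop transmission t_tx = L/R = 12000/13000000 = 0.923077 ms.
Per-hop propagation t_prop = 36000000/300000000 = 120 ms.
Pipeline fill: first packet needs 4·t_tx to clear all hops; remaining 95 packets each add one t_tx.
Total = (4+96-1)·t_tx + 4·t_prop = 99·0.923077 + 4·120 = 571 ms.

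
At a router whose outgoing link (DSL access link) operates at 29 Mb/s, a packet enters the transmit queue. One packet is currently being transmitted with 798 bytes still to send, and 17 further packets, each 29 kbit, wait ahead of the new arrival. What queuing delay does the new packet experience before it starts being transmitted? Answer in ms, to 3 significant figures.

Each queued packet: L/R = 29000/29000000 = 1 ms.
17 queued → 17 ms.
Plus remaining 6384 bits of current packet: 0.220138 ms.
Queuing delay = 17.2 ms.

17.2 ms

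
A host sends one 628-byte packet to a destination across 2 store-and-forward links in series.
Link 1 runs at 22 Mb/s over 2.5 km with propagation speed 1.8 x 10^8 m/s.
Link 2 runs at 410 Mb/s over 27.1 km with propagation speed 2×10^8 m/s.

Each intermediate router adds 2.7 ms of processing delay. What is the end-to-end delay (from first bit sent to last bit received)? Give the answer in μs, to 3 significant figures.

3090 μs

L = 628 × 8 = 5024 bits.
Transmission delays (L/R per hop): 228.364, 12.2537 μs; sum = 240.617 μs.
Propagation delays (d/s per hop): 13.8889, 135.5 μs; sum = 149.389 μs.
Processing at 1 router(s): 1 × 2.7 ms = 2700 μs.
End-to-end = 3090 μs.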